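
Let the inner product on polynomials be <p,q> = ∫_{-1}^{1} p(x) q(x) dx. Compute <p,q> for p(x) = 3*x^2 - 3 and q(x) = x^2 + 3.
<p,q> = -64/5

Expand the product: p(x)·q(x) = 3*x^4 + 6*x^2 - 9.
∫_{-1}^{1} of each monomial x^k gives [2/(k+1) if k even, 0 if k odd]. Integrating term-by-term (or equivalently evaluating the antiderivative F(x) = 3*x^5/5 + 2*x^3 - 9*x at the endpoints):
  F(1) − F(−1) = -32/5 − (32/5) = -64/5.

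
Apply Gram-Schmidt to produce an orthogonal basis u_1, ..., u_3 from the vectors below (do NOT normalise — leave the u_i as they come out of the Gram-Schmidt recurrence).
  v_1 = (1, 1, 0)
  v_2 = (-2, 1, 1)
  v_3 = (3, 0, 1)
Orthogonal basis:
  u_1 = (1, 1, 0)
  u_2 = (-3/2, 3/2, 1)
  u_3 = (6/11, -6/11, 18/11)

Apply the Gram-Schmidt recurrence
  u_1 = v_1
  u_i = v_i − Σ_{j<i} ((v_i · u_j) / (u_j · u_j)) · u_j.

Step by step this gives:
  u_1 = (1, 1, 0)
  u_2 = (-3/2, 3/2, 1)
  u_3 = (6/11, -6/11, 18/11)

Orthogonality check:
  u_2 · u_1 = 0 (should be 0)
  u_3 · u_1 = 0 (should be 0)
  u_3 · u_2 = 0 (should be 0)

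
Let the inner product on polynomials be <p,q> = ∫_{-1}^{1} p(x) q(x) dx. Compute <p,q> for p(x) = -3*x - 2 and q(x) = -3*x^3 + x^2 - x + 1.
<p,q> = 4/15

Expand the product: p(x)·q(x) = 9*x^4 + 3*x^3 + x^2 - x - 2.
∫_{-1}^{1} of each monomial x^k gives [2/(k+1) if k even, 0 if k odd]. Integrating term-by-term (or equivalently evaluating the antiderivative F(x) = 9*x^5/5 + 3*x^4/4 + x^3/3 - x^2/2 - 2*x at the endpoints):
  F(1) − F(−1) = 23/60 − (7/60) = 4/15.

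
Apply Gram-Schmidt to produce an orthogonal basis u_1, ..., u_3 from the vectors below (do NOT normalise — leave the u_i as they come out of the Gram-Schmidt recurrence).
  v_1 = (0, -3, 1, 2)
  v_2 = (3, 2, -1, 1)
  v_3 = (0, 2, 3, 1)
Orthogonal basis:
  u_1 = (0, -3, 1, 2)
  u_2 = (3, 13/14, -9/14, 12/7)
  u_3 = (-69/185, 309/185, 583/185, 172/185)

Apply the Gram-Schmidt recurrence
  u_1 = v_1
  u_i = v_i − Σ_{j<i} ((v_i · u_j) / (u_j · u_j)) · u_j.

Step by step this gives:
  u_1 = (0, -3, 1, 2)
  u_2 = (3, 13/14, -9/14, 12/7)
  u_3 = (-69/185, 309/185, 583/185, 172/185)

Orthogonality check:
  u_2 · u_1 = 0 (should be 0)
  u_3 · u_1 = 0 (should be 0)
  u_3 · u_2 = 0 (should be 0)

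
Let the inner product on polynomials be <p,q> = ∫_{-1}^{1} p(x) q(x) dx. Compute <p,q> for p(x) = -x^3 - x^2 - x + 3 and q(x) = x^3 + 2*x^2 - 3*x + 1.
<p,q> = 232/21

Expand the product: p(x)·q(x) = -x^6 - 3*x^5 + 3*x^3 + 8*x^2 - 10*x + 3.
∫_{-1}^{1} of each monomial x^k gives [2/(k+1) if k even, 0 if k odd]. Integrating term-by-term (or equivalently evaluating the antiderivative F(x) = -x^7/7 - x^6/2 + 3*x^4/4 + 8*x^3/3 - 5*x^2 + 3*x at the endpoints):
  F(1) − F(−1) = 65/84 − (-863/84) = 232/21.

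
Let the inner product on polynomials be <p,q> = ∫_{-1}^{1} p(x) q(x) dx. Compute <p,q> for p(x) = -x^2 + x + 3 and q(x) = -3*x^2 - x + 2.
<p,q> = 26/5

Expand the product: p(x)·q(x) = 3*x^4 - 2*x^3 - 12*x^2 - x + 6.
∫_{-1}^{1} of each monomial x^k gives [2/(k+1) if k even, 0 if k odd]. Integrating term-by-term (or equivalently evaluating the antiderivative F(x) = 3*x^5/5 - x^4/2 - 4*x^3 - x^2/2 + 6*x at the endpoints):
  F(1) − F(−1) = 8/5 − (-18/5) = 26/5.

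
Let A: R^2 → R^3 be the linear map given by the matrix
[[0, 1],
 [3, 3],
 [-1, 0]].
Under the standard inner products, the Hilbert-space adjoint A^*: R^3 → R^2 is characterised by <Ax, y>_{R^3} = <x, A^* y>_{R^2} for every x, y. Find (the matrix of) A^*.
A^* = A^T =
[[0, 3, -1],
 [1, 3, 0]]

For real matrices with standard dot products, the defining identity <Ax, y> = <x, A^* y> gives (Ax)^T y = x^T (A^*) y, i.e. x^T A^T y = x^T (A^*) y. Since this holds for all x, y, we must have A^* = A^T. Therefore
A^* =
[[0, 3, -1],
 [1, 3, 0]].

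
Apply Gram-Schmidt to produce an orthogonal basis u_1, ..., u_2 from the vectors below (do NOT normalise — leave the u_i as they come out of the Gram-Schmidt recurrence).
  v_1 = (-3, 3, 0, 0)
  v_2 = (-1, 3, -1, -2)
Orthogonal basis:
  u_1 = (-3, 3, 0, 0)
  u_2 = (1, 1, -1, -2)

Apply the Gram-Schmidt recurrence
  u_1 = v_1
  u_i = v_i − Σ_{j<i} ((v_i · u_j) / (u_j · u_j)) · u_j.

Step by step this gives:
  u_1 = (-3, 3, 0, 0)
  u_2 = (1, 1, -1, -2)

Orthogonality check:
  u_2 · u_1 = 0 (should be 0)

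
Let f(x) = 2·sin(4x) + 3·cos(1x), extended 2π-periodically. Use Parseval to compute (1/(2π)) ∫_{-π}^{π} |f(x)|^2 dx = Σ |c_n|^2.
Σ |c_n|^2 = 13/2

Expand |f|^2 and use orthogonality of {sin(nx), cos(mx)} on [-π, π]:
  ∫_{-π}^{π} sin(nx)^2 dx = π, ∫ cos(mx)^2 dx = π, and cross terms integrate to 0.
So ∫_{-π}^{π} f(x)^2 dx = 2^2 · π + 3^2 · π = (4 + 9)π.
Divide by 2π: (4 + 9)/2 = 13/2.
By Parseval, this equals Σ |c_n|^2.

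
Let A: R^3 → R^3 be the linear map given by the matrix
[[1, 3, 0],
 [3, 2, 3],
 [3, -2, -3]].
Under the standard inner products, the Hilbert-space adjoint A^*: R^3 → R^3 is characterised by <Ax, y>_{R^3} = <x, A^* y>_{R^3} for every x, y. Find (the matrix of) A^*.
A^* = A^T =
[[1, 3, 3],
 [3, 2, -2],
 [0, 3, -3]]

For real matrices with standard dot products, the defining identity <Ax, y> = <x, A^* y> gives (Ax)^T y = x^T (A^*) y, i.e. x^T A^T y = x^T (A^*) y. Since this holds for all x, y, we must have A^* = A^T. Therefore
A^* =
[[1, 3, 3],
 [3, 2, -2],
 [0, 3, -3]].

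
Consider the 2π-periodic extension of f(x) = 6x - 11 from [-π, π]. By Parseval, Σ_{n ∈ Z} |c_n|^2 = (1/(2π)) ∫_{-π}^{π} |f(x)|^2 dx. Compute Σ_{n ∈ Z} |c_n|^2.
Σ |c_n|^2 = 12π^2 + 121

Expand and integrate term by term over [-π, π]:
  ∫ (6x)^2 dx = 36·(2π^3/3); ∫ 2·6·(-11)·x dx = 0 (odd integrand); ∫ (-11)^2 dx = 121·2π.
So (1/(2π)) ∫_{-π}^{π} (6x - 11)^2 dx = 36π^2/3 + 121 = 12π^2 + 121.
Parseval ⇒ Σ |c_n|^2 = 12π^2 + 121.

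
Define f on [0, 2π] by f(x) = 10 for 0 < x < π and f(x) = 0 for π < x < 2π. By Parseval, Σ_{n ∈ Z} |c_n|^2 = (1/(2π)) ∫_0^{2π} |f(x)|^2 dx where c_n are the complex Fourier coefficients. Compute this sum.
Σ |c_n|^2 = 50

Parseval equates the L^2 energy of f (normalised by 1/(2π)) with the ℓ^2 sum of its Fourier coefficients: (1/(2π)) ∫_0^{2π} |f|^2 = Σ |c_n|^2.
Compute the left side: (1/(2π)) [∫_0^π 10^2 dx + ∫_π^{2π} 0^2 dx] = (1/(2π)) · (100π + 0π) = (100 + 0)/2 = 50.
So Σ_{n ∈ Z} |c_n|^2 = 50.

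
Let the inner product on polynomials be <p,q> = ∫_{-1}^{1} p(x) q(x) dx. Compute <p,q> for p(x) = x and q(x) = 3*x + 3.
<p,q> = 2

Expand the product: p(x)·q(x) = 3*x^2 + 3*x.
∫_{-1}^{1} of each monomial x^k gives [2/(k+1) if k even, 0 if k odd]. Integrating term-by-term (or equivalently evaluating the antiderivative F(x) = x^3 + 3*x^2/2 at the endpoints):
  F(1) − F(−1) = 5/2 − (1/2) = 2.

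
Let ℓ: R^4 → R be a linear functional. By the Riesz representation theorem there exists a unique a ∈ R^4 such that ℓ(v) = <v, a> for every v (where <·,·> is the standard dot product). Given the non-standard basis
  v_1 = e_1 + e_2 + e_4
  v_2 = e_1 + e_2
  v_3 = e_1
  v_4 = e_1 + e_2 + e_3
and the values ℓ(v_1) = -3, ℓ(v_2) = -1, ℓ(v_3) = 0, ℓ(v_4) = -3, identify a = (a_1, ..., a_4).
a = (0, -1, -2, -2)

Write a = (a_1, ..., a_4) in the standard basis. For each basis vector v_i, ℓ(v_i) = <v_i, a> is a linear equation in the a_j's. Collect the n equations into a matrix system V a = ℓ, where row i of V is v_i (expressed in the standard basis). Since V is invertible (lower-triangular with 1s on the diagonal, up to permutation), solve by back-substitution:
  V =
[[1, 1, 0, 1],
 [1, 1, 0, 0],
 [1, 0, 0, 0],
 [1, 1, 1, 0]]
  V a = (-3, -1, 0, -3)
Solving gives a = (0, -1, -2, -2).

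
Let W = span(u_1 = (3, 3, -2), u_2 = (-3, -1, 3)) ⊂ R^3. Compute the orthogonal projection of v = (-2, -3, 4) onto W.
proj_W(v) = (-321/94, -225/94, 131/47)

Set up U = [u_1 | ... | u_2] ∈ R^(3×2). The projector onto W = col(U) is P = U (U^T U)^(-1) U^T.
Compute U^T U =
  [22, -18]
  [-18, 19],
and U^T v = (-23, 21).
Solve U^T U · c = U^T v for the coefficients: c = (-59/94, 24/47). The projection is proj_W(v) = U c.
Check: (v - proj_W(v)) · u_1 = 0  (should be 0).
Check: (v - proj_W(v)) · u_2 = 0  (should be 0).
Result: proj_W(v) = (-321/94, -225/94, 131/47).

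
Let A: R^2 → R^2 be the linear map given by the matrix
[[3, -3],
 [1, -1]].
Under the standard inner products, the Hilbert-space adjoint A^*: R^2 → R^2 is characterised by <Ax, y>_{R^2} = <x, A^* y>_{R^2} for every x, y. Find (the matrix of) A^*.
A^* = A^T =
[[3, 1],
 [-3, -1]]

For real matrices with standard dot products, the defining identity <Ax, y> = <x, A^* y> gives (Ax)^T y = x^T (A^*) y, i.e. x^T A^T y = x^T (A^*) y. Since this holds for all x, y, we must have A^* = A^T. Therefore
A^* =
[[3, 1],
 [-3, -1]].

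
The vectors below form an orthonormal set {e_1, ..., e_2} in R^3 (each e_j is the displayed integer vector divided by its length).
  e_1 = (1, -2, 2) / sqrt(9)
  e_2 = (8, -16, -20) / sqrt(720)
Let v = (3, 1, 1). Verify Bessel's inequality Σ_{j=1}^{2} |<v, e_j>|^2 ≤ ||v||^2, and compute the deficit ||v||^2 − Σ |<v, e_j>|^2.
Σ |<v, e_j>|^2 = 6/5; ||v||^2 = 11; deficit = 49/5

Write each e_j = u_j / sqrt(<u_j, u_j>) where u_j is the displayed integer vector. Then <v, e_j> = <v, u_j> / sqrt(<u_j, u_j>), so |<v, e_j>|^2 = <v, u_j>^2 / <u_j, u_j>.
Coefficients: <v, e_1> = 3/sqrt(9), <v, e_2> = -12/sqrt(720).
Square and sum: Σ |<v, e_j>|^2 = 6/5.
Compute ||v||^2 = v·v = 11.
Deficit = 11 − 6/5 = 49/5 ≥ 0, confirming Bessel's inequality. (The deficit equals ||v − Σ <v,e_j> e_j||^2, the squared distance from v to span{e_j}.)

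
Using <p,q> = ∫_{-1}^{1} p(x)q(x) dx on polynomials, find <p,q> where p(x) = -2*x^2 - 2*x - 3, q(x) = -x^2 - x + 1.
<p,q> = -16/5

Expand the product: p(x)·q(x) = 2*x^4 + 4*x^3 + 3*x^2 + x - 3.
∫_{-1}^{1} of each monomial x^k gives [2/(k+1) if k even, 0 if k odd]. Integrating term-by-term (or equivalently evaluating the antiderivative F(x) = 2*x^5/5 + x^4 + x^3 + x^2/2 - 3*x at the endpoints):
  F(1) − F(−1) = -1/10 − (31/10) = -16/5.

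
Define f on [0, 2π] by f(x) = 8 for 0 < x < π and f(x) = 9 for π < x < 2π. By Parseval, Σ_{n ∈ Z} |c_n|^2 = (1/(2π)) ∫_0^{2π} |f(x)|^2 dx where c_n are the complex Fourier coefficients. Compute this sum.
Σ |c_n|^2 = 145/2

Parseval equates the L^2 energy of f (normalised by 1/(2π)) with the ℓ^2 sum of its Fourier coefficients: (1/(2π)) ∫_0^{2π} |f|^2 = Σ |c_n|^2.
Compute the left side: (1/(2π)) [∫_0^π 8^2 dx + ∫_π^{2π} 9^2 dx] = (1/(2π)) · (64π + 81π) = (64 + 81)/2 = 145/2.
So Σ_{n ∈ Z} |c_n|^2 = 145/2.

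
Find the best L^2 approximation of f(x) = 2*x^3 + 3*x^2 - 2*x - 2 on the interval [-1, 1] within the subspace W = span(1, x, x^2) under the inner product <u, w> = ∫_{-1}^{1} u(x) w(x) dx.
g(x) = 3*x^2 - 4*x/5 - 2

The best approximation g ∈ W is the orthogonal projection of f onto W. Writing g = a_0 + a_1 x + a_2 x^2, the coefficients solve the normal equations G · a = b where
  G_{ij} = <φ_i, φ_j> and b_i = <f, φ_i>, with φ_0 = 1, φ_1 = x, φ_2 = x^2.
G =
  [2, 0, 2/3]
  [0, 2/3, 0]
  [2/3, 0, 2/5],
b = (-2, -8/15, -2/15).
Solving gives a_0 = -2, a_1 = -4/5, a_2 = 3, so
  g(x) = 3*x^2 - 4*x/5 - 2.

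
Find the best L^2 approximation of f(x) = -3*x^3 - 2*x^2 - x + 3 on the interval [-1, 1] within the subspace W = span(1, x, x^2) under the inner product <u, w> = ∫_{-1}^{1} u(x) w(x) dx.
g(x) = -2*x^2 - 14*x/5 + 3

The best approximation g ∈ W is the orthogonal projection of f onto W. Writing g = a_0 + a_1 x + a_2 x^2, the coefficients solve the normal equations G · a = b where
  G_{ij} = <φ_i, φ_j> and b_i = <f, φ_i>, with φ_0 = 1, φ_1 = x, φ_2 = x^2.
G =
  [2, 0, 2/3]
  [0, 2/3, 0]
  [2/3, 0, 2/5],
b = (14/3, -28/15, 6/5).
Solving gives a_0 = 3, a_1 = -14/5, a_2 = -2, so
  g(x) = -2*x^2 - 14*x/5 + 3.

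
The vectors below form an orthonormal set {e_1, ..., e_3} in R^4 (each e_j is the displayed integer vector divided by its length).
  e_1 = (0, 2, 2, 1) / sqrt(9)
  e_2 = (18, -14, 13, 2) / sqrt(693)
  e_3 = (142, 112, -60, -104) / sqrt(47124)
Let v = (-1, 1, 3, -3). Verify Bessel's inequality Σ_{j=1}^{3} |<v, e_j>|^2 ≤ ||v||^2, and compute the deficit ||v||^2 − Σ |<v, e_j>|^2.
Σ |<v, e_j>|^2 = 3; ||v||^2 = 20; deficit = 17

Write each e_j = u_j / sqrt(<u_j, u_j>) where u_j is the displayed integer vector. Then <v, e_j> = <v, u_j> / sqrt(<u_j, u_j>), so |<v, e_j>|^2 = <v, u_j>^2 / <u_j, u_j>.
Coefficients: <v, e_1> = 5/sqrt(9), <v, e_2> = 1/sqrt(693), <v, e_3> = 102/sqrt(47124).
Square and sum: Σ |<v, e_j>|^2 = 3.
Compute ||v||^2 = v·v = 20.
Deficit = 20 − 3 = 17 ≥ 0, confirming Bessel's inequality. (The deficit equals ||v − Σ <v,e_j> e_j||^2, the squared distance from v to span{e_j}.)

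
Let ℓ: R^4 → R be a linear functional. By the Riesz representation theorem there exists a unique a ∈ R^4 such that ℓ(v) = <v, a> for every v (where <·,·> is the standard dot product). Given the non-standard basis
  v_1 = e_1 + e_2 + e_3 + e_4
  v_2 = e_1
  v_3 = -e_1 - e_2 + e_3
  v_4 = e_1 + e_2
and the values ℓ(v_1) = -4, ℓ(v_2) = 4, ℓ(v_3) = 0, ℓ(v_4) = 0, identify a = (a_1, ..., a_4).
a = (4, -4, 0, -4)

Write a = (a_1, ..., a_4) in the standard basis. For each basis vector v_i, ℓ(v_i) = <v_i, a> is a linear equation in the a_j's. Collect the n equations into a matrix system V a = ℓ, where row i of V is v_i (expressed in the standard basis). Since V is invertible (lower-triangular with 1s on the diagonal, up to permutation), solve by back-substitution:
  V =
[[1, 1, 1, 1],
 [1, 0, 0, 0],
 [-1, -1, 1, 0],
 [1, 1, 0, 0]]
  V a = (-4, 4, 0, 0)
Solving gives a = (4, -4, 0, -4).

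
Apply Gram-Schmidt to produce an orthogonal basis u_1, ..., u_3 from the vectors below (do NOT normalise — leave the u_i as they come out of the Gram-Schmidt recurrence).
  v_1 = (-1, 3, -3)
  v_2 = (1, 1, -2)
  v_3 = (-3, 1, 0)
Orthogonal basis:
  u_1 = (-1, 3, -3)
  u_2 = (27/19, -5/19, -14/19)
  u_3 = (-6/25, -2/5, -8/25)

Apply the Gram-Schmidt recurrence
  u_1 = v_1
  u_i = v_i − Σ_{j<i} ((v_i · u_j) / (u_j · u_j)) · u_j.

Step by step this gives:
  u_1 = (-1, 3, -3)
  u_2 = (27/19, -5/19, -14/19)
  u_3 = (-6/25, -2/5, -8/25)

Orthogonality check:
  u_2 · u_1 = 0 (should be 0)
  u_3 · u_1 = 0 (should be 0)
  u_3 · u_2 = 0 (should be 0)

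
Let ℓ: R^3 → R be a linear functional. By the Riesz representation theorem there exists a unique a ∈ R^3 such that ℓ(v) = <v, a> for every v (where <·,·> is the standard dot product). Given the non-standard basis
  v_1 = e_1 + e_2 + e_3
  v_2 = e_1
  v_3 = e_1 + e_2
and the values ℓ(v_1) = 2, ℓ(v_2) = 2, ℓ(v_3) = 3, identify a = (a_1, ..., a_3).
a = (2, 1, -1)

Write a = (a_1, ..., a_3) in the standard basis. For each basis vector v_i, ℓ(v_i) = <v_i, a> is a linear equation in the a_j's. Collect the n equations into a matrix system V a = ℓ, where row i of V is v_i (expressed in the standard basis). Since V is invertible (lower-triangular with 1s on the diagonal, up to permutation), solve by back-substitution:
  V =
[[1, 1, 1],
 [1, 0, 0],
 [1, 1, 0]]
  V a = (2, 2, 3)
Solving gives a = (2, 1, -1).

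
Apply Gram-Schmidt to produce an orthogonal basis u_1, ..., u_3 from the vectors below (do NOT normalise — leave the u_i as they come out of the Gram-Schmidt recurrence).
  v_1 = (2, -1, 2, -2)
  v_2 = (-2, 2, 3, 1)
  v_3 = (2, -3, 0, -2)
Orthogonal basis:
  u_1 = (2, -1, 2, -2)
  u_2 = (-22/13, 24/13, 43/13, 9/13)
  u_3 = (-78/115, -124/115, 27/115, 11/115)

Apply the Gram-Schmidt recurrence
  u_1 = v_1
  u_i = v_i − Σ_{j<i} ((v_i · u_j) / (u_j · u_j)) · u_j.

Step by step this gives:
  u_1 = (2, -1, 2, -2)
  u_2 = (-22/13, 24/13, 43/13, 9/13)
  u_3 = (-78/115, -124/115, 27/115, 11/115)

Orthogonality check:
  u_2 · u_1 = 0 (should be 0)
  u_3 · u_1 = 0 (should be 0)
  u_3 · u_2 = 0 (should be 0)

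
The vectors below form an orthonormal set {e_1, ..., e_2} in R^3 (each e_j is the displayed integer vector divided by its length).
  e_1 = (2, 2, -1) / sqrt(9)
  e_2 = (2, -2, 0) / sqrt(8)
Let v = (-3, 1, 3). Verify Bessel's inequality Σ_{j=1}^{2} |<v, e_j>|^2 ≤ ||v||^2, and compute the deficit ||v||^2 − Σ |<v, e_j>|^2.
Σ |<v, e_j>|^2 = 121/9; ||v||^2 = 19; deficit = 50/9

Write each e_j = u_j / sqrt(<u_j, u_j>) where u_j is the displayed integer vector. Then <v, e_j> = <v, u_j> / sqrt(<u_j, u_j>), so |<v, e_j>|^2 = <v, u_j>^2 / <u_j, u_j>.
Coefficients: <v, e_1> = -7/sqrt(9), <v, e_2> = -8/sqrt(8).
Square and sum: Σ |<v, e_j>|^2 = 121/9.
Compute ||v||^2 = v·v = 19.
Deficit = 19 − 121/9 = 50/9 ≥ 0, confirming Bessel's inequality. (The deficit equals ||v − Σ <v,e_j> e_j||^2, the squared distance from v to span{e_j}.)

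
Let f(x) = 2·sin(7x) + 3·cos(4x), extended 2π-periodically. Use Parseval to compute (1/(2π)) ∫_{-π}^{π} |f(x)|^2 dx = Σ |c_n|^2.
Σ |c_n|^2 = 13/2

Expand |f|^2 and use orthogonality of {sin(nx), cos(mx)} on [-π, π]:
  ∫_{-π}^{π} sin(nx)^2 dx = π, ∫ cos(mx)^2 dx = π, and cross terms integrate to 0.
So ∫_{-π}^{π} f(x)^2 dx = 2^2 · π + 3^2 · π = (4 + 9)π.
Divide by 2π: (4 + 9)/2 = 13/2.
By Parseval, this equals Σ |c_n|^2.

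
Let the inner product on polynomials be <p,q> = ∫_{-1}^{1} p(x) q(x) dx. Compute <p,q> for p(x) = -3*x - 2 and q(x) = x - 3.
<p,q> = 10

Expand the product: p(x)·q(x) = -3*x^2 + 7*x + 6.
∫_{-1}^{1} of each monomial x^k gives [2/(k+1) if k even, 0 if k odd]. Integrating term-by-term (or equivalently evaluating the antiderivative F(x) = -x^3 + 7*x^2/2 + 6*x at the endpoints):
  F(1) − F(−1) = 17/2 − (-3/2) = 10.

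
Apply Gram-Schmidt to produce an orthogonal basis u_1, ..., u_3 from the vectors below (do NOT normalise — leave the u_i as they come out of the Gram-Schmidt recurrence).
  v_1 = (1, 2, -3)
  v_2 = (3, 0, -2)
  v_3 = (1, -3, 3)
Orthogonal basis:
  u_1 = (1, 2, -3)
  u_2 = (33/14, -9/7, -1/14)
  u_3 = (4/101, 7/101, 6/101)

Apply the Gram-Schmidt recurrence
  u_1 = v_1
  u_i = v_i − Σ_{j<i} ((v_i · u_j) / (u_j · u_j)) · u_j.

Step by step this gives:
  u_1 = (1, 2, -3)
  u_2 = (33/14, -9/7, -1/14)
  u_3 = (4/101, 7/101, 6/101)

Orthogonality check:
  u_2 · u_1 = 0 (should be 0)
  u_3 · u_1 = 0 (should be 0)
  u_3 · u_2 = 0 (should be 0)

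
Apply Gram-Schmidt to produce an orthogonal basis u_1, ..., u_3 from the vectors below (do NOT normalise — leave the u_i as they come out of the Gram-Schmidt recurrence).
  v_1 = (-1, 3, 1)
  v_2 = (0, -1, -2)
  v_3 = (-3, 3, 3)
Orthogonal basis:
  u_1 = (-1, 3, 1)
  u_2 = (-5/11, 4/11, -17/11)
  u_3 = (-2, -4/5, 2/5)

Apply the Gram-Schmidt recurrence
  u_1 = v_1
  u_i = v_i − Σ_{j<i} ((v_i · u_j) / (u_j · u_j)) · u_j.

Step by step this gives:
  u_1 = (-1, 3, 1)
  u_2 = (-5/11, 4/11, -17/11)
  u_3 = (-2, -4/5, 2/5)

Orthogonality check:
  u_2 · u_1 = 0 (should be 0)
  u_3 · u_1 = 0 (should be 0)
  u_3 · u_2 = 0 (should be 0)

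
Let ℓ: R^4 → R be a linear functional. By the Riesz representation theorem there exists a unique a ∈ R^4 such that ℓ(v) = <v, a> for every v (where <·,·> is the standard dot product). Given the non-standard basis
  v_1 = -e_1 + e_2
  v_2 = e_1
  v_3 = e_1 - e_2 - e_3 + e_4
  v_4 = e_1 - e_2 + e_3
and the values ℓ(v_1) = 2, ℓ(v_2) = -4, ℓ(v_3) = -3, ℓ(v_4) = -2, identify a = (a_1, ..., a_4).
a = (-4, -2, 0, -1)

Write a = (a_1, ..., a_4) in the standard basis. For each basis vector v_i, ℓ(v_i) = <v_i, a> is a linear equation in the a_j's. Collect the n equations into a matrix system V a = ℓ, where row i of V is v_i (expressed in the standard basis). Since V is invertible (lower-triangular with 1s on the diagonal, up to permutation), solve by back-substitution:
  V =
[[-1, 1, 0, 0],
 [1, 0, 0, 0],
 [1, -1, -1, 1],
 [1, -1, 1, 0]]
  V a = (2, -4, -3, -2)
Solving gives a = (-4, -2, 0, -1).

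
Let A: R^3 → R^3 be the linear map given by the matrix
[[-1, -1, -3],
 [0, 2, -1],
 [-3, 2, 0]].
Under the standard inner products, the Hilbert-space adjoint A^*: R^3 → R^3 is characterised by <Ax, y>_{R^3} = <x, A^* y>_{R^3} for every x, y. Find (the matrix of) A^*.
A^* = A^T =
[[-1, 0, -3],
 [-1, 2, 2],
 [-3, -1, 0]]

For real matrices with standard dot products, the defining identity <Ax, y> = <x, A^* y> gives (Ax)^T y = x^T (A^*) y, i.e. x^T A^T y = x^T (A^*) y. Since this holds for all x, y, we must have A^* = A^T. Therefore
A^* =
[[-1, 0, -3],
 [-1, 2, 2],
 [-3, -1, 0]].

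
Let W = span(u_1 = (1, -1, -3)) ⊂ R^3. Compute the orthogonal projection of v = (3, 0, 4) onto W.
proj_W(v) = (-9/11, 9/11, 27/11)

Set up U = [u_1 | ... | u_1] ∈ R^(3×1). The projector onto W = col(U) is P = U (U^T U)^(-1) U^T.
Compute U^T U =
  [11],
and U^T v = (-9).
Solve U^T U · c = U^T v for the coefficients: c = (-9/11). The projection is proj_W(v) = U c.
Check: (v - proj_W(v)) · u_1 = 0  (should be 0).
Result: proj_W(v) = (-9/11, 9/11, 27/11).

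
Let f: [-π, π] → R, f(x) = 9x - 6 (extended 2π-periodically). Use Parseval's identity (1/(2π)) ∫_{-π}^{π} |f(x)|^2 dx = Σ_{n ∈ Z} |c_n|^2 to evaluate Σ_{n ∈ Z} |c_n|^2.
Σ |c_n|^2 = 27π^2 + 36

Expand and integrate term by term over [-π, π]:
  ∫ (9x)^2 dx = 81·(2π^3/3); ∫ 2·9·(-6)·x dx = 0 (odd integrand); ∫ (-6)^2 dx = 36·2π.
So (1/(2π)) ∫_{-π}^{π} (9x - 6)^2 dx = 81π^2/3 + 36 = 27π^2 + 36.
Parseval ⇒ Σ |c_n|^2 = 27π^2 + 36.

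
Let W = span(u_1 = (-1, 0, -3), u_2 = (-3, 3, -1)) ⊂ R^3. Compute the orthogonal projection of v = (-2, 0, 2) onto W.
proj_W(v) = (-46/77, 96/77, 118/77)

Set up U = [u_1 | ... | u_2] ∈ R^(3×2). The projector onto W = col(U) is P = U (U^T U)^(-1) U^T.
Compute U^T U =
  [10, 6]
  [6, 19],
and U^T v = (-4, 4).
Solve U^T U · c = U^T v for the coefficients: c = (-50/77, 32/77). The projection is proj_W(v) = U c.
Check: (v - proj_W(v)) · u_1 = 0  (should be 0).
Check: (v - proj_W(v)) · u_2 = 0  (should be 0).
Result: proj_W(v) = (-46/77, 96/77, 118/77).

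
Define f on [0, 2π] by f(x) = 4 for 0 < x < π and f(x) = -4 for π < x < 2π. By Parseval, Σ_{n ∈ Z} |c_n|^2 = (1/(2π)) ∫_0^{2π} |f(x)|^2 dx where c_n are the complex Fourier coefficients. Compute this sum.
Σ |c_n|^2 = 16

Parseval equates the L^2 energy of f (normalised by 1/(2π)) with the ℓ^2 sum of its Fourier coefficients: (1/(2π)) ∫_0^{2π} |f|^2 = Σ |c_n|^2.
Compute the left side: (1/(2π)) [∫_0^π 4^2 dx + ∫_π^{2π} (-4)^2 dx] = (1/(2π)) · (16π + 16π) = (16 + 16)/2 = 16.
So Σ_{n ∈ Z} |c_n|^2 = 16.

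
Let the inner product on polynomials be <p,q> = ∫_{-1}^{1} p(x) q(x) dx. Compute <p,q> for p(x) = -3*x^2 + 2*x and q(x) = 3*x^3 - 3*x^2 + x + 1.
<p,q> = 16/3

Expand the product: p(x)·q(x) = -9*x^5 + 15*x^4 - 9*x^3 - x^2 + 2*x.
∫_{-1}^{1} of each monomial x^k gives [2/(k+1) if k even, 0 if k odd]. Integrating term-by-term (or equivalently evaluating the antiderivative F(x) = -3*x^6/2 + 3*x^5 - 9*x^4/4 - x^3/3 + x^2 at the endpoints):
  F(1) − F(−1) = -1/12 − (-65/12) = 16/3.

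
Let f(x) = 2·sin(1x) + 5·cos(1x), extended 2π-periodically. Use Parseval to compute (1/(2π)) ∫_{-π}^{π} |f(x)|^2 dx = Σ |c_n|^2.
Σ |c_n|^2 = 29/2

Expand |f|^2 and use orthogonality of {sin(nx), cos(mx)} on [-π, π]:
  ∫_{-π}^{π} sin(nx)^2 dx = π, ∫ cos(mx)^2 dx = π, and cross terms integrate to 0.
So ∫_{-π}^{π} f(x)^2 dx = 2^2 · π + 5^2 · π = (4 + 25)π.
Divide by 2π: (4 + 25)/2 = 29/2.
By Parseval, this equals Σ |c_n|^2.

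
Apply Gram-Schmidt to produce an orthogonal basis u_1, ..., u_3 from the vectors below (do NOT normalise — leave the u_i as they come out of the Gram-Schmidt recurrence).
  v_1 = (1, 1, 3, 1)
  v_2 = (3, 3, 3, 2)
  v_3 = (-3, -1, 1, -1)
Orthogonal basis:
  u_1 = (1, 1, 3, 1)
  u_2 = (19/12, 19/12, -5/4, 7/12)
  u_3 = (-80/83, 86/83, 2/83, -12/83)

Apply the Gram-Schmidt recurrence
  u_1 = v_1
  u_i = v_i − Σ_{j<i} ((v_i · u_j) / (u_j · u_j)) · u_j.

Step by step this gives:
  u_1 = (1, 1, 3, 1)
  u_2 = (19/12, 19/12, -5/4, 7/12)
  u_3 = (-80/83, 86/83, 2/83, -12/83)

Orthogonality check:
  u_2 · u_1 = 0 (should be 0)
  u_3 · u_1 = 0 (should be 0)
  u_3 · u_2 = 0 (should be 0)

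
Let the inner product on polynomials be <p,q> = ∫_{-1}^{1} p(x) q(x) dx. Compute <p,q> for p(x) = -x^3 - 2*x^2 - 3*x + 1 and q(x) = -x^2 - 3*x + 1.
<p,q> = 8

Expand the product: p(x)·q(x) = x^5 + 5*x^4 + 8*x^3 + 6*x^2 - 6*x + 1.
∫_{-1}^{1} of each monomial x^k gives [2/(k+1) if k even, 0 if k odd]. Integrating term-by-term (or equivalently evaluating the antiderivative F(x) = x^6/6 + x^5 + 2*x^4 + 2*x^3 - 3*x^2 + x at the endpoints):
  F(1) − F(−1) = 19/6 − (-29/6) = 8.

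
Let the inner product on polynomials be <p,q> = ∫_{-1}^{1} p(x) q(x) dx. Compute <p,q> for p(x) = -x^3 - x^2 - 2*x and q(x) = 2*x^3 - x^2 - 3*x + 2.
<p,q> = 44/21

Expand the product: p(x)·q(x) = -2*x^6 - x^5 + 3*x^3 + 4*x^2 - 4*x.
∫_{-1}^{1} of each monomial x^k gives [2/(k+1) if k even, 0 if k odd]. Integrating term-by-term (or equivalently evaluating the antiderivative F(x) = -2*x^7/7 - x^6/6 + 3*x^4/4 + 4*x^3/3 - 2*x^2 at the endpoints):
  F(1) − F(−1) = -31/84 − (-69/28) = 44/21.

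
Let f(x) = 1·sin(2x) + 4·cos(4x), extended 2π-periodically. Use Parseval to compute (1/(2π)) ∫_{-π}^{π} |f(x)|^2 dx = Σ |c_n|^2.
Σ |c_n|^2 = 17/2

Expand |f|^2 and use orthogonality of {sin(nx), cos(mx)} on [-π, π]:
  ∫_{-π}^{π} sin(nx)^2 dx = π, ∫ cos(mx)^2 dx = π, and cross terms integrate to 0.
So ∫_{-π}^{π} f(x)^2 dx = 1^2 · π + 4^2 · π = (1 + 16)π.
Divide by 2π: (1 + 16)/2 = 17/2.
By Parseval, this equals Σ |c_n|^2.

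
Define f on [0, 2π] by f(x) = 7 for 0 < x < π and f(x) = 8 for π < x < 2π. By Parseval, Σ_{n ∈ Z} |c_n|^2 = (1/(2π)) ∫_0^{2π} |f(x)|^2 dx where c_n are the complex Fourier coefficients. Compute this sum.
Σ |c_n|^2 = 113/2

Parseval equates the L^2 energy of f (normalised by 1/(2π)) with the ℓ^2 sum of its Fourier coefficients: (1/(2π)) ∫_0^{2π} |f|^2 = Σ |c_n|^2.
Compute the left side: (1/(2π)) [∫_0^π 7^2 dx + ∫_π^{2π} 8^2 dx] = (1/(2π)) · (49π + 64π) = (49 + 64)/2 = 113/2.
So Σ_{n ∈ Z} |c_n|^2 = 113/2.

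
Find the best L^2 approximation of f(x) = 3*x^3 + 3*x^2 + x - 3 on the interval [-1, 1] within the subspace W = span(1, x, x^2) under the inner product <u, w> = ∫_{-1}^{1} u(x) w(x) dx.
g(x) = 3*x^2 + 14*x/5 - 3

The best approximation g ∈ W is the orthogonal projection of f onto W. Writing g = a_0 + a_1 x + a_2 x^2, the coefficients solve the normal equations G · a = b where
  G_{ij} = <φ_i, φ_j> and b_i = <f, φ_i>, with φ_0 = 1, φ_1 = x, φ_2 = x^2.
G =
  [2, 0, 2/3]
  [0, 2/3, 0]
  [2/3, 0, 2/5],
b = (-4, 28/15, -4/5).
Solving gives a_0 = -3, a_1 = 14/5, a_2 = 3, so
  g(x) = 3*x^2 + 14*x/5 - 3.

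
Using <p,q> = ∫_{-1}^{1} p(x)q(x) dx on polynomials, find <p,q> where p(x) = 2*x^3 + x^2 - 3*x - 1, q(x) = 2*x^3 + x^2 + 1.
<p,q> = -20/7

Expand the product: p(x)·q(x) = 4*x^6 + 4*x^5 - 5*x^4 - 3*x^3 - 3*x - 1.
∫_{-1}^{1} of each monomial x^k gives [2/(k+1) if k even, 0 if k odd]. Integrating term-by-term (or equivalently evaluating the antiderivative F(x) = 4*x^7/7 + 2*x^6/3 - x^5 - 3*x^4/4 - 3*x^2/2 - x at the endpoints):
  F(1) − F(−1) = -253/84 − (-13/84) = -20/7.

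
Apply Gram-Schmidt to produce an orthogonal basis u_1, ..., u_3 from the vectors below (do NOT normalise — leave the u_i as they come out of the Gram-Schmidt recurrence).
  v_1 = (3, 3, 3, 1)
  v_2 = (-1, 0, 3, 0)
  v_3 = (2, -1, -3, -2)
Orthogonal basis:
  u_1 = (3, 3, 3, 1)
  u_2 = (-23/14, -9/14, 33/14, -3/14)
  u_3 = (135/122, -101/122, 45/122, -237/122)

Apply the Gram-Schmidt recurrence
  u_1 = v_1
  u_i = v_i − Σ_{j<i} ((v_i · u_j) / (u_j · u_j)) · u_j.

Step by step this gives:
  u_1 = (3, 3, 3, 1)
  u_2 = (-23/14, -9/14, 33/14, -3/14)
  u_3 = (135/122, -101/122, 45/122, -237/122)

Orthogonality check:
  u_2 · u_1 = 0 (should be 0)
  u_3 · u_1 = 0 (should be 0)
  u_3 · u_2 = 0 (should be 0)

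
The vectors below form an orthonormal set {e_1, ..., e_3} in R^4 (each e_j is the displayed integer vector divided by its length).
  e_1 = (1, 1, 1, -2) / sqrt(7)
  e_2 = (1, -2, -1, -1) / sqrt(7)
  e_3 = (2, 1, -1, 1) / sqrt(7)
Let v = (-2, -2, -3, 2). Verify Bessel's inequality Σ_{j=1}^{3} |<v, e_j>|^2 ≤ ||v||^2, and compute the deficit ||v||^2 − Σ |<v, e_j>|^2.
Σ |<v, e_j>|^2 = 131/7; ||v||^2 = 21; deficit = 16/7

Write each e_j = u_j / sqrt(<u_j, u_j>) where u_j is the displayed integer vector. Then <v, e_j> = <v, u_j> / sqrt(<u_j, u_j>), so |<v, e_j>|^2 = <v, u_j>^2 / <u_j, u_j>.
Coefficients: <v, e_1> = -11/sqrt(7), <v, e_2> = 3/sqrt(7), <v, e_3> = -1/sqrt(7).
Square and sum: Σ |<v, e_j>|^2 = 131/7.
Compute ||v||^2 = v·v = 21.
Deficit = 21 − 131/7 = 16/7 ≥ 0, confirming Bessel's inequality. (The deficit equals ||v − Σ <v,e_j> e_j||^2, the squared distance from v to span{e_j}.)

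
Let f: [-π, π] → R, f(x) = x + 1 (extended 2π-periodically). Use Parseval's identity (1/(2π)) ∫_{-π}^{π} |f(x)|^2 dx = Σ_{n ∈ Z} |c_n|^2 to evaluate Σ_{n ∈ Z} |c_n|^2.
Σ |c_n|^2 = π^2/3 + 1

Expand and integrate term by term over [-π, π]:
  ∫ (x)^2 dx = 1·(2π^3/3); ∫ 2·1·(1)·x dx = 0 (odd integrand); ∫ 1^2 dx = 1·2π.
So (1/(2π)) ∫_{-π}^{π} (x + 1)^2 dx = 1π^2/3 + 1 = π^2/3 + 1.
Parseval ⇒ Σ |c_n|^2 = π^2/3 + 1.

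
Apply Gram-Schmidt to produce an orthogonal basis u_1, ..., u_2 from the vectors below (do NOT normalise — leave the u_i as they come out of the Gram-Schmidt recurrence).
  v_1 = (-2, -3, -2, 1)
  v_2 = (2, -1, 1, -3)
Orthogonal basis:
  u_1 = (-2, -3, -2, 1)
  u_2 = (4/3, -2, 1/3, -8/3)

Apply the Gram-Schmidt recurrence
  u_1 = v_1
  u_i = v_i − Σ_{j<i} ((v_i · u_j) / (u_j · u_j)) · u_j.

Step by step this gives:
  u_1 = (-2, -3, -2, 1)
  u_2 = (4/3, -2, 1/3, -8/3)

Orthogonality check:
  u_2 · u_1 = 0 (should be 0)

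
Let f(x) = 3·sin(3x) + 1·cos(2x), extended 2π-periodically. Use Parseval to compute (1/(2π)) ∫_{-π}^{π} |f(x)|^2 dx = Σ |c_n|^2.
Σ |c_n|^2 = 5

Expand |f|^2 and use orthogonality of {sin(nx), cos(mx)} on [-π, π]:
  ∫_{-π}^{π} sin(nx)^2 dx = π, ∫ cos(mx)^2 dx = π, and cross terms integrate to 0.
So ∫_{-π}^{π} f(x)^2 dx = 3^2 · π + 1^2 · π = (9 + 1)π.
Divide by 2π: (9 + 1)/2 = 5.
By Parseval, this equals Σ |c_n|^2.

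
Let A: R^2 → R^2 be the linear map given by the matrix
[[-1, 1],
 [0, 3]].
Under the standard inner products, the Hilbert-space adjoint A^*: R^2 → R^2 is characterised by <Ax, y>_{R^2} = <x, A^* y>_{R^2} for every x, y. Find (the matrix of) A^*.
A^* = A^T =
[[-1, 0],
 [1, 3]]

For real matrices with standard dot products, the defining identity <Ax, y> = <x, A^* y> gives (Ax)^T y = x^T (A^*) y, i.e. x^T A^T y = x^T (A^*) y. Since this holds for all x, y, we must have A^* = A^T. Therefore
A^* =
[[-1, 0],
 [1, 3]].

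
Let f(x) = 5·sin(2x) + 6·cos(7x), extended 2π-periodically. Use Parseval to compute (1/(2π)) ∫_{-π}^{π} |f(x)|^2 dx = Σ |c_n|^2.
Σ |c_n|^2 = 61/2

Expand |f|^2 and use orthogonality of {sin(nx), cos(mx)} on [-π, π]:
  ∫_{-π}^{π} sin(nx)^2 dx = π, ∫ cos(mx)^2 dx = π, and cross terms integrate to 0.
So ∫_{-π}^{π} f(x)^2 dx = 5^2 · π + 6^2 · π = (25 + 36)π.
Divide by 2π: (25 + 36)/2 = 61/2.
By Parseval, this equals Σ |c_n|^2.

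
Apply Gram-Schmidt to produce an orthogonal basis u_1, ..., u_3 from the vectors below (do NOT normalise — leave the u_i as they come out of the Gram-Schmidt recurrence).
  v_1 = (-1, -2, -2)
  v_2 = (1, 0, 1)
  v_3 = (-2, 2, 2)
Orthogonal basis:
  u_1 = (-1, -2, -2)
  u_2 = (2/3, -2/3, 1/3)
  u_3 = (-4/3, -2/3, 4/3)

Apply the Gram-Schmidt recurrence
  u_1 = v_1
  u_i = v_i − Σ_{j<i} ((v_i · u_j) / (u_j · u_j)) · u_j.

Step by step this gives:
  u_1 = (-1, -2, -2)
  u_2 = (2/3, -2/3, 1/3)
  u_3 = (-4/3, -2/3, 4/3)

Orthogonality check:
  u_2 · u_1 = 0 (should be 0)
  u_3 · u_1 = 0 (should be 0)
  u_3 · u_2 = 0 (should be 0)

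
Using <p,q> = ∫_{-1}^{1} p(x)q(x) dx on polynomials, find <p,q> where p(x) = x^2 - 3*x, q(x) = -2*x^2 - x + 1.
<p,q> = 28/15

Expand the product: p(x)·q(x) = -2*x^4 + 5*x^3 + 4*x^2 - 3*x.
∫_{-1}^{1} of each monomial x^k gives [2/(k+1) if k even, 0 if k odd]. Integrating term-by-term (or equivalently evaluating the antiderivative F(x) = -2*x^5/5 + 5*x^4/4 + 4*x^3/3 - 3*x^2/2 at the endpoints):
  F(1) − F(−1) = 41/60 − (-71/60) = 28/15.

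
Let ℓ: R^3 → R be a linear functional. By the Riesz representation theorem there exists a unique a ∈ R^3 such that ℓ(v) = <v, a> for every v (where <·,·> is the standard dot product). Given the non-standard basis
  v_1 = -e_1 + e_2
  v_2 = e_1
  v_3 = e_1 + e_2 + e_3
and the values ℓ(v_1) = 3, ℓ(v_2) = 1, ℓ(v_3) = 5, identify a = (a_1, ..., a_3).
a = (1, 4, 0)

Write a = (a_1, ..., a_3) in the standard basis. For each basis vector v_i, ℓ(v_i) = <v_i, a> is a linear equation in the a_j's. Collect the n equations into a matrix system V a = ℓ, where row i of V is v_i (expressed in the standard basis). Since V is invertible (lower-triangular with 1s on the diagonal, up to permutation), solve by back-substitution:
  V =
[[-1, 1, 0],
 [1, 0, 0],
 [1, 1, 1]]
  V a = (3, 1, 5)
Solving gives a = (1, 4, 0).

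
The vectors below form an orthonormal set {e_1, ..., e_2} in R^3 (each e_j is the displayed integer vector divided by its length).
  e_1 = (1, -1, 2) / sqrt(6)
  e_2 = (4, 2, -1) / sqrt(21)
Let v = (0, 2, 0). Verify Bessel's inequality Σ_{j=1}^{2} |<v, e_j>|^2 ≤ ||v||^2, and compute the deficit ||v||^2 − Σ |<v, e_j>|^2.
Σ |<v, e_j>|^2 = 10/7; ||v||^2 = 4; deficit = 18/7

Write each e_j = u_j / sqrt(<u_j, u_j>) where u_j is the displayed integer vector. Then <v, e_j> = <v, u_j> / sqrt(<u_j, u_j>), so |<v, e_j>|^2 = <v, u_j>^2 / <u_j, u_j>.
Coefficients: <v, e_1> = -2/sqrt(6), <v, e_2> = 4/sqrt(21).
Square and sum: Σ |<v, e_j>|^2 = 10/7.
Compute ||v||^2 = v·v = 4.
Deficit = 4 − 10/7 = 18/7 ≥ 0, confirming Bessel's inequality. (The deficit equals ||v − Σ <v,e_j> e_j||^2, the squared distance from v to span{e_j}.)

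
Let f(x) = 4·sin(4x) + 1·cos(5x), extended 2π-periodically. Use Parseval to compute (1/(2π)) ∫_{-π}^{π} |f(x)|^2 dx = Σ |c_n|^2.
Σ |c_n|^2 = 17/2

Expand |f|^2 and use orthogonality of {sin(nx), cos(mx)} on [-π, π]:
  ∫_{-π}^{π} sin(nx)^2 dx = π, ∫ cos(mx)^2 dx = π, and cross terms integrate to 0.
So ∫_{-π}^{π} f(x)^2 dx = 4^2 · π + 1^2 · π = (16 + 1)π.
Divide by 2π: (16 + 1)/2 = 17/2.
By Parseval, this equals Σ |c_n|^2.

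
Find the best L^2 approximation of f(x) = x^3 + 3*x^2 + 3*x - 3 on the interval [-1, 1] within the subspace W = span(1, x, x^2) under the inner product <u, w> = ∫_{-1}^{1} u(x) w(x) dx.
g(x) = 3*x^2 + 18*x/5 - 3

The best approximation g ∈ W is the orthogonal projection of f onto W. Writing g = a_0 + a_1 x + a_2 x^2, the coefficients solve the normal equations G · a = b where
  G_{ij} = <φ_i, φ_j> and b_i = <f, φ_i>, with φ_0 = 1, φ_1 = x, φ_2 = x^2.
G =
  [2, 0, 2/3]
  [0, 2/3, 0]
  [2/3, 0, 2/5],
b = (-4, 12/5, -4/5).
Solving gives a_0 = -3, a_1 = 18/5, a_2 = 3, so
  g(x) = 3*x^2 + 18*x/5 - 3.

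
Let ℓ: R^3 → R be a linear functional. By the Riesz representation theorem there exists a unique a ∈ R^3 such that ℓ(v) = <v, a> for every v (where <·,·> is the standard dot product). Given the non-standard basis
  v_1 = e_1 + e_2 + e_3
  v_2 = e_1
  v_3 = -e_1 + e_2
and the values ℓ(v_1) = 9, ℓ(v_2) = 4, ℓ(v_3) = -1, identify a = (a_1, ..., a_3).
a = (4, 3, 2)

Write a = (a_1, ..., a_3) in the standard basis. For each basis vector v_i, ℓ(v_i) = <v_i, a> is a linear equation in the a_j's. Collect the n equations into a matrix system V a = ℓ, where row i of V is v_i (expressed in the standard basis). Since V is invertible (lower-triangular with 1s on the diagonal, up to permutation), solve by back-substitution:
  V =
[[1, 1, 1],
 [1, 0, 0],
 [-1, 1, 0]]
  V a = (9, 4, -1)
Solving gives a = (4, 3, 2).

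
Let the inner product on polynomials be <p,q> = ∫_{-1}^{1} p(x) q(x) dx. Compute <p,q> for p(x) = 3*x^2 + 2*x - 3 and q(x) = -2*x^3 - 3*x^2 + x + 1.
<p,q> = -28/15

Expand the product: p(x)·q(x) = -6*x^5 - 13*x^4 + 3*x^3 + 14*x^2 - x - 3.
∫_{-1}^{1} of each monomial x^k gives [2/(k+1) if k even, 0 if k odd]. Integrating term-by-term (or equivalently evaluating the antiderivative F(x) = -x^6 - 13*x^5/5 + 3*x^4/4 + 14*x^3/3 - x^2/2 - 3*x at the endpoints):
  F(1) − F(−1) = -101/60 − (11/60) = -28/15.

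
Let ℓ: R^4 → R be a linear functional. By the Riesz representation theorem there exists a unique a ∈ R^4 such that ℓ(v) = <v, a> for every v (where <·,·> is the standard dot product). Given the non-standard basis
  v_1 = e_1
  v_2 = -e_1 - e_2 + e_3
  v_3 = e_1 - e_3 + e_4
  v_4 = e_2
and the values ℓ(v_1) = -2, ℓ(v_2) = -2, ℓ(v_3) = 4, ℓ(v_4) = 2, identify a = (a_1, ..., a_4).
a = (-2, 2, -2, 4)

Write a = (a_1, ..., a_4) in the standard basis. For each basis vector v_i, ℓ(v_i) = <v_i, a> is a linear equation in the a_j's. Collect the n equations into a matrix system V a = ℓ, where row i of V is v_i (expressed in the standard basis). Since V is invertible (lower-triangular with 1s on the diagonal, up to permutation), solve by back-substitution:
  V =
[[1, 0, 0, 0],
 [-1, -1, 1, 0],
 [1, 0, -1, 1],
 [0, 1, 0, 0]]
  V a = (-2, -2, 4, 2)
Solving gives a = (-2, 2, -2, 4).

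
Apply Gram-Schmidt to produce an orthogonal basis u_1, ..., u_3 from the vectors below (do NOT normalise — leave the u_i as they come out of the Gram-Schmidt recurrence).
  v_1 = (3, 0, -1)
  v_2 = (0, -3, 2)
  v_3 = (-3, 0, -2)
Orthogonal basis:
  u_1 = (3, 0, -1)
  u_2 = (3/5, -3, 9/5)
  u_3 = (-9/14, -9/7, -27/14)

Apply the Gram-Schmidt recurrence
  u_1 = v_1
  u_i = v_i − Σ_{j<i} ((v_i · u_j) / (u_j · u_j)) · u_j.

Step by step this gives:
  u_1 = (3, 0, -1)
  u_2 = (3/5, -3, 9/5)
  u_3 = (-9/14, -9/7, -27/14)

Orthogonality check:
  u_2 · u_1 = 0 (should be 0)
  u_3 · u_1 = 0 (should be 0)
  u_3 · u_2 = 0 (should be 0)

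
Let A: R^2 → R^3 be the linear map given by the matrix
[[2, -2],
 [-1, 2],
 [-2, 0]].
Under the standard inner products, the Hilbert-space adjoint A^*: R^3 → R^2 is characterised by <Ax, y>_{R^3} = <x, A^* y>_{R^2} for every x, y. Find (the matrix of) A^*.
A^* = A^T =
[[2, -1, -2],
 [-2, 2, 0]]

For real matrices with standard dot products, the defining identity <Ax, y> = <x, A^* y> gives (Ax)^T y = x^T (A^*) y, i.e. x^T A^T y = x^T (A^*) y. Since this holds for all x, y, we must have A^* = A^T. Therefore
A^* =
[[2, -1, -2],
 [-2, 2, 0]].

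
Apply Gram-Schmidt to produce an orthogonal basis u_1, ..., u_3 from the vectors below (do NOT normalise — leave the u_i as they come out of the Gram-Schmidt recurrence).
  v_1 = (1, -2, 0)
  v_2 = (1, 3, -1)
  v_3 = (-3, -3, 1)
Orthogonal basis:
  u_1 = (1, -2, 0)
  u_2 = (2, 1, -1)
  u_3 = (-4/15, -2/15, -2/3)

Apply the Gram-Schmidt recurrence
  u_1 = v_1
  u_i = v_i − Σ_{j<i} ((v_i · u_j) / (u_j · u_j)) · u_j.

Step by step this gives:
  u_1 = (1, -2, 0)
  u_2 = (2, 1, -1)
  u_3 = (-4/15, -2/15, -2/3)

Orthogonality check:
  u_2 · u_1 = 0 (should be 0)
  u_3 · u_1 = 0 (should be 0)
  u_3 · u_2 = 0 (should be 0)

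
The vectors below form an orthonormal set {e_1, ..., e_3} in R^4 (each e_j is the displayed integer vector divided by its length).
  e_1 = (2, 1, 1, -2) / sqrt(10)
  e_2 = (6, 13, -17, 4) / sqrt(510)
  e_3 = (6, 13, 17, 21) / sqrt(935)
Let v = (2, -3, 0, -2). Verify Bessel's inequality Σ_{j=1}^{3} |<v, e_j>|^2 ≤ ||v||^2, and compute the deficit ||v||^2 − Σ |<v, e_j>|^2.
Σ |<v, e_j>|^2 = 1649/165; ||v||^2 = 17; deficit = 1156/165

Write each e_j = u_j / sqrt(<u_j, u_j>) where u_j is the displayed integer vector. Then <v, e_j> = <v, u_j> / sqrt(<u_j, u_j>), so |<v, e_j>|^2 = <v, u_j>^2 / <u_j, u_j>.
Coefficients: <v, e_1> = 5/sqrt(10), <v, e_2> = -35/sqrt(510), <v, e_3> = -69/sqrt(935).
Square and sum: Σ |<v, e_j>|^2 = 1649/165.
Compute ||v||^2 = v·v = 17.
Deficit = 17 − 1649/165 = 1156/165 ≥ 0, confirming Bessel's inequality. (The deficit equals ||v − Σ <v,e_j> e_j||^2, the squared distance from v to span{e_j}.)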